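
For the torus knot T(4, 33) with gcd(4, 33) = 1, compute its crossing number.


For a torus knot T(p, q) with gcd(p,q)=1,
the crossing number is min(p*(q-1), q*(p-1)).
p*(q-1) = 4*32 = 128
q*(p-1) = 33*3 = 99
min(128, 99) = 99

99


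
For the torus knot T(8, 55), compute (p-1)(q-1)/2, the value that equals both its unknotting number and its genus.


For a torus knot T(p,q), both the unknotting number and genus equal (p-1)(q-1)/2.
= (8-1)(55-1)/2
= 7*54/2
= 378/2 = 189

189


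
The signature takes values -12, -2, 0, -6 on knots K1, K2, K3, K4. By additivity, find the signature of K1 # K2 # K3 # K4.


The signature is additive under connected sum.
signature(K1 # K2 # K3 # K4) = (-12) + (-2) + (0) + (-6)
= -20

-20


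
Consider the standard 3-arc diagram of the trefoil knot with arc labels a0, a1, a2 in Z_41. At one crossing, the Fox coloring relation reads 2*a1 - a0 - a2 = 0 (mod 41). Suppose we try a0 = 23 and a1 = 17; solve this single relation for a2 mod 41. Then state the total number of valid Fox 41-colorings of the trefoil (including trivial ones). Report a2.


Step 1: Apply the given crossing relation 2*a1 - a0 - a2 = 0 (mod 41).
  a2 = 2*a1 - a0 mod 41
  a2 = 2*17 - 23 mod 41
  a2 = 34 - 23 mod 41
  a2 = 11 mod 41 = 11
Step 2: The trefoil has determinant 3.
  Number of Fox p-colorings (p prime) is p^2 if p = 3, else p.
  Since 41 does not divide 3, only trivial (constant) colorings exist.
  (So the trial a0 = 23, a1 = 17 with a0 != a1 does NOT extend to a valid coloring of the whole trefoil: the other two crossing relations require 3*(a1 - a0) = 0 (mod 41), which fails.)
  Total colorings = 41
Step 3: a2 = 11, total Fox 41-colorings = 41

11


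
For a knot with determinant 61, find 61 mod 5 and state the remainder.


Step 1: A knot is p-colorable if and only if p divides its determinant.
Step 2: Compute 61 mod 5.
61 = 12 * 5 + 1
Step 3: 61 mod 5 = 1
Step 4: The knot is 5-colorable: no

1


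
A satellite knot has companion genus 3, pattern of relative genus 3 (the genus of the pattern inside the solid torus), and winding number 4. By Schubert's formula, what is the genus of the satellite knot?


Schubert: g(satellite) = g_rel(pattern) + |winding| * g(companion),
where g_rel(pattern) is the genus of the pattern relative to the solid torus.
= 3 + 4 * 3
= 3 + 12 = 15

15


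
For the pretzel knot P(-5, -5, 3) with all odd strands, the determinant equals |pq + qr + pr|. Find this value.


Step 1: Compute pq + qr + pr.
pq = (-5)*(-5) = 25
qr = (-5)*3 = -15
pr = (-5)*3 = -15
pq + qr + pr = 25 + (-15) + (-15) = -5
Step 2: Take absolute value.
det(P(-5,-5,3)) = |-5| = 5

5


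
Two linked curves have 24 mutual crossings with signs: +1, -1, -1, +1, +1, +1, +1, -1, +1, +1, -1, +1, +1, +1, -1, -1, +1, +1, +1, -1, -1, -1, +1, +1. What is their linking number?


Step 1: Count positive crossings: 15
Step 2: Count negative crossings: 9
Step 3: Sum of signs = 15 - 9 = 6
Step 4: Linking number = sum/2 = 6/2 = 3

3


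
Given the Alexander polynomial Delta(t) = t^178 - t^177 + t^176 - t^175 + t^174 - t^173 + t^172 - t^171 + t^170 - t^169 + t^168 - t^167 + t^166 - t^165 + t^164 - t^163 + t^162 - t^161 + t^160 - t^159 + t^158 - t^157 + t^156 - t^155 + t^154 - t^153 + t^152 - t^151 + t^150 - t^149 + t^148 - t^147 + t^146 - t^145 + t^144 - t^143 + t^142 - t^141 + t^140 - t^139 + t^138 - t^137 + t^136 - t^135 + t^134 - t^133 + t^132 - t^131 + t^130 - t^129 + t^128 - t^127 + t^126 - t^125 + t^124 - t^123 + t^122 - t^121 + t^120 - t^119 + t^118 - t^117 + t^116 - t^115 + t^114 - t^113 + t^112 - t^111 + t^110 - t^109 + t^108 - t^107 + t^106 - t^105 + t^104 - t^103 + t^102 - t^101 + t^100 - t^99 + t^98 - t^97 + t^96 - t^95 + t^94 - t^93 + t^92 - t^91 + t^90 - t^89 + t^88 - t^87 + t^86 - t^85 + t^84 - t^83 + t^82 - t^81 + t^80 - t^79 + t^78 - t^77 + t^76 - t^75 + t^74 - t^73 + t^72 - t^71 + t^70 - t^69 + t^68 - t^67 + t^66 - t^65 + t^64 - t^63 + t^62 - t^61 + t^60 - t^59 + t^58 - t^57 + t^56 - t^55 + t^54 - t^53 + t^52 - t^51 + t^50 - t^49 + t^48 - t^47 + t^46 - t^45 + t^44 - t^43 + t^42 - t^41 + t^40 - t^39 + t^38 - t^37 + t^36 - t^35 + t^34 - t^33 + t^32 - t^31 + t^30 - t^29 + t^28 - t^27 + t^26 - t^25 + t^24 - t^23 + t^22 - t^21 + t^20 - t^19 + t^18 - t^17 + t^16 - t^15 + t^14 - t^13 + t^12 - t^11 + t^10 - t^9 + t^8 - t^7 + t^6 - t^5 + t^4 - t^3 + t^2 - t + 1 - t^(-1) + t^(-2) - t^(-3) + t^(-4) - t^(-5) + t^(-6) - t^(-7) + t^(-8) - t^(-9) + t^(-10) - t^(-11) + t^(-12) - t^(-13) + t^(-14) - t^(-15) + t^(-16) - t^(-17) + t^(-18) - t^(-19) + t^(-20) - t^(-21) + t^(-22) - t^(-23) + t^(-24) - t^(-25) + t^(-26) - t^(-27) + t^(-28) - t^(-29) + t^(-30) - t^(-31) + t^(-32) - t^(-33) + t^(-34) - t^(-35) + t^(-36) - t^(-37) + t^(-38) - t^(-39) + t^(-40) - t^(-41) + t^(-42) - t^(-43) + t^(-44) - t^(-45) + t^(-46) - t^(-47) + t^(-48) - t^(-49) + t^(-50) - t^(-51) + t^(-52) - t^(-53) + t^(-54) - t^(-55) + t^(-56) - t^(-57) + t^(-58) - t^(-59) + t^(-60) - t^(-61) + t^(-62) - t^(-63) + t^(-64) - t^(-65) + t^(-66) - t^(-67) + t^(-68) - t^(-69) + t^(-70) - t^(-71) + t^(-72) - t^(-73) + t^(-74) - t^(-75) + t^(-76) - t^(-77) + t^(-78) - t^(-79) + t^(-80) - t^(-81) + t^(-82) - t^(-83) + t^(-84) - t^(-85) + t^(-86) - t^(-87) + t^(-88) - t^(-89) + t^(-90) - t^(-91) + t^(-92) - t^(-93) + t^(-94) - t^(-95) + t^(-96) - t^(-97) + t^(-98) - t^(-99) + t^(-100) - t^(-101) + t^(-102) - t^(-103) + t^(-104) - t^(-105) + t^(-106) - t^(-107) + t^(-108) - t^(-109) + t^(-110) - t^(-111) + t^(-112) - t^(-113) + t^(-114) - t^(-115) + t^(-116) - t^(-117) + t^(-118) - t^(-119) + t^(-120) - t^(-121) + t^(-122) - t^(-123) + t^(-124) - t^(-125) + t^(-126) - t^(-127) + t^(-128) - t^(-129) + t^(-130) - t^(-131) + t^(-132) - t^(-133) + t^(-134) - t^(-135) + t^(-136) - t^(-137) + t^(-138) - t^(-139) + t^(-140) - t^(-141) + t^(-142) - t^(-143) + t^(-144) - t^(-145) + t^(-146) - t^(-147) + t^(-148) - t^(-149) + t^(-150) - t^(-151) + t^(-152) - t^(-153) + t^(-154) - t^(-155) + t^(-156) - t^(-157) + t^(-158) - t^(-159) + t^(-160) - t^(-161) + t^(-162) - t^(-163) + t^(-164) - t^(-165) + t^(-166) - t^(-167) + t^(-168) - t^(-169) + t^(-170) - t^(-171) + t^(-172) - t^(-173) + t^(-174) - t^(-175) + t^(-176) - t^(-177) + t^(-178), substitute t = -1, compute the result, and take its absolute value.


Step 1: The polynomial has 357 terms with alternating signs, exponents from 178 down to -178.
Step 2: Substitute t = -1. The i-th term has coefficient (-1)^i and exponent (m-i),
  so its value is (-1)^i * (-1)^(m-i) = (-1)^m = 1 for every i.
Step 3: All 357 terms equal 1, so Delta(-1) = 357 * (1) = 357
Step 4: |Delta(-1)| = 357

357


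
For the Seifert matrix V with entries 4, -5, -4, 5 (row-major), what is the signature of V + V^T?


Step 1: V + V^T = [[8, -9], [-9, 10]]
Step 2: trace = 18, det = -1
Step 3: Discriminant = 18^2 - 4*(-1) = 328
Step 4: Eigenvalues: 18.0554, -0.0553851
Step 5: Signature = (# positive eigenvalues) - (# negative eigenvalues) = 0

0


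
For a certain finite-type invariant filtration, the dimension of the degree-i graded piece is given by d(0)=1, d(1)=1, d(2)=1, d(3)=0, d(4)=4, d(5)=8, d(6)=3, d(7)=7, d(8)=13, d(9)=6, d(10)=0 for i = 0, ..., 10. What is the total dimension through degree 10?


Total dimension = d(0) + d(1) + ... + d(10)
= 1 + 1 + 1 + 0 + 4 + 8 + 3 + 7 + 13 + 6 + 0
= 44

44


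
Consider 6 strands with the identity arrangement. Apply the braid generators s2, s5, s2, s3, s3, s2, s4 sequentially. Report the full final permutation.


Starting with identity [1, 2, 3, 4, 5, 6].
Apply generators in sequence:
  After s2: [1, 3, 2, 4, 5, 6]
  After s5: [1, 3, 2, 4, 6, 5]
  After s2: [1, 2, 3, 4, 6, 5]
  After s3: [1, 2, 4, 3, 6, 5]
  After s3: [1, 2, 3, 4, 6, 5]
  After s2: [1, 3, 2, 4, 6, 5]
  After s4: [1, 3, 2, 6, 4, 5]
Final permutation: [1, 3, 2, 6, 4, 5]

[1, 3, 2, 6, 4, 5]


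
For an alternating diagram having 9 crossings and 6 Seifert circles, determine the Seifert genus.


For alternating knots, g = (c - s + 1)/2.
= (9 - 6 + 1)/2
= 4/2 = 2

2


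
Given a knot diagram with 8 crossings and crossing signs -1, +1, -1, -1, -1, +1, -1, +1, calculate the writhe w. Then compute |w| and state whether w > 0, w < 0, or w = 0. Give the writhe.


Step 1: Count positive crossings (+1).
Positive crossings: 3
Step 2: Count negative crossings (-1).
Negative crossings: 5
Step 3: Writhe = (positive) - (negative)
w = 3 - 5 = -2
Step 4: |w| = 2, and w is negative

-2


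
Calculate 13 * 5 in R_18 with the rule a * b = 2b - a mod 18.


13 * 5 = 2*5 - 13 mod 18
= 10 - 13 mod 18
= -3 mod 18 = 15

15


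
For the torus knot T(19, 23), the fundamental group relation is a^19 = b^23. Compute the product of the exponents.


The relation is a^19 = b^23.
Product of exponents = 19 * 23
= 437

437


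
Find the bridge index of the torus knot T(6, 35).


The bridge number of T(p,q) is min(p,q).
min(6, 35) = 6

6


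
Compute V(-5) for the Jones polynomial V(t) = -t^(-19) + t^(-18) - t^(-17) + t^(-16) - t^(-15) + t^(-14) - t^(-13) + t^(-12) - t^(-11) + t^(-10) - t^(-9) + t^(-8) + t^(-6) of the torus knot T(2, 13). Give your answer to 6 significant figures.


Substituting t = -5 into V(t) = -t^(-19) + t^(-18) - t^(-17) + t^(-16) - t^(-15) + t^(-14) - t^(-13) + t^(-12) - t^(-11) + t^(-10) - t^(-9) + t^(-8) + t^(-6):
  (-)t^(-19) = 5.24288e-14
  (+)t^(-18) = 2.62144e-13
  (-)t^(-17) = 1.31072e-12
  (+)t^(-16) = 6.5536e-12
  (-)t^(-15) = 3.2768e-11
  (+)t^(-14) = 1.6384e-10
  (-)t^(-13) = 8.192e-10
  (+)t^(-12) = 4.096e-09
  (-)t^(-11) = 2.048e-08
  (+)t^(-10) = 1.024e-07
  (-)t^(-9) = 5.12e-07
  (+)t^(-8) = 2.56e-06
  (+)t^(-6) = 6.4e-05
Sum = (5.24288e-14) + (2.62144e-13) + (1.31072e-12) + (6.5536e-12) + (3.2768e-11) + (1.6384e-10) + (8.192e-10) + (4.096e-09) + (2.048e-08) + (1.024e-07) + (5.12e-07) + (2.56e-06) + (6.4e-05)
= 6.719999999e-05
Rounded to 6 significant figures: 6.72e-05

6.72e-05


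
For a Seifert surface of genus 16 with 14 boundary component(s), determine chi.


chi = 2 - 2g - b
= 2 - 2*16 - 14
= 2 - 32 - 14 = -44

-44


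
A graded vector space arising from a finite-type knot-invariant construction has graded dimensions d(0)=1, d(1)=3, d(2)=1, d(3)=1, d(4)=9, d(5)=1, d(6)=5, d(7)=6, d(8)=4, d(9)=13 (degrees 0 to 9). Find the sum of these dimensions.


Total dimension = d(0) + d(1) + ... + d(9)
= 1 + 3 + 1 + 1 + 9 + 1 + 5 + 6 + 4 + 13
= 44

44


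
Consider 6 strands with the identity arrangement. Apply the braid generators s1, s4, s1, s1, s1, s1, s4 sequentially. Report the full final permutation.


Starting with identity [1, 2, 3, 4, 5, 6].
Apply generators in sequence:
  After s1: [2, 1, 3, 4, 5, 6]
  After s4: [2, 1, 3, 5, 4, 6]
  After s1: [1, 2, 3, 5, 4, 6]
  After s1: [2, 1, 3, 5, 4, 6]
  After s1: [1, 2, 3, 5, 4, 6]
  After s1: [2, 1, 3, 5, 4, 6]
  After s4: [2, 1, 3, 4, 5, 6]
Final permutation: [2, 1, 3, 4, 5, 6]

[2, 1, 3, 4, 5, 6]


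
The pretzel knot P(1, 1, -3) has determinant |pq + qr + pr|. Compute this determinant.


Step 1: Compute pq + qr + pr.
pq = 1*1 = 1
qr = 1*(-3) = -3
pr = 1*(-3) = -3
pq + qr + pr = 1 + (-3) + (-3) = -5
Step 2: Take absolute value.
det(P(1,1,-3)) = |-5| = 5

5


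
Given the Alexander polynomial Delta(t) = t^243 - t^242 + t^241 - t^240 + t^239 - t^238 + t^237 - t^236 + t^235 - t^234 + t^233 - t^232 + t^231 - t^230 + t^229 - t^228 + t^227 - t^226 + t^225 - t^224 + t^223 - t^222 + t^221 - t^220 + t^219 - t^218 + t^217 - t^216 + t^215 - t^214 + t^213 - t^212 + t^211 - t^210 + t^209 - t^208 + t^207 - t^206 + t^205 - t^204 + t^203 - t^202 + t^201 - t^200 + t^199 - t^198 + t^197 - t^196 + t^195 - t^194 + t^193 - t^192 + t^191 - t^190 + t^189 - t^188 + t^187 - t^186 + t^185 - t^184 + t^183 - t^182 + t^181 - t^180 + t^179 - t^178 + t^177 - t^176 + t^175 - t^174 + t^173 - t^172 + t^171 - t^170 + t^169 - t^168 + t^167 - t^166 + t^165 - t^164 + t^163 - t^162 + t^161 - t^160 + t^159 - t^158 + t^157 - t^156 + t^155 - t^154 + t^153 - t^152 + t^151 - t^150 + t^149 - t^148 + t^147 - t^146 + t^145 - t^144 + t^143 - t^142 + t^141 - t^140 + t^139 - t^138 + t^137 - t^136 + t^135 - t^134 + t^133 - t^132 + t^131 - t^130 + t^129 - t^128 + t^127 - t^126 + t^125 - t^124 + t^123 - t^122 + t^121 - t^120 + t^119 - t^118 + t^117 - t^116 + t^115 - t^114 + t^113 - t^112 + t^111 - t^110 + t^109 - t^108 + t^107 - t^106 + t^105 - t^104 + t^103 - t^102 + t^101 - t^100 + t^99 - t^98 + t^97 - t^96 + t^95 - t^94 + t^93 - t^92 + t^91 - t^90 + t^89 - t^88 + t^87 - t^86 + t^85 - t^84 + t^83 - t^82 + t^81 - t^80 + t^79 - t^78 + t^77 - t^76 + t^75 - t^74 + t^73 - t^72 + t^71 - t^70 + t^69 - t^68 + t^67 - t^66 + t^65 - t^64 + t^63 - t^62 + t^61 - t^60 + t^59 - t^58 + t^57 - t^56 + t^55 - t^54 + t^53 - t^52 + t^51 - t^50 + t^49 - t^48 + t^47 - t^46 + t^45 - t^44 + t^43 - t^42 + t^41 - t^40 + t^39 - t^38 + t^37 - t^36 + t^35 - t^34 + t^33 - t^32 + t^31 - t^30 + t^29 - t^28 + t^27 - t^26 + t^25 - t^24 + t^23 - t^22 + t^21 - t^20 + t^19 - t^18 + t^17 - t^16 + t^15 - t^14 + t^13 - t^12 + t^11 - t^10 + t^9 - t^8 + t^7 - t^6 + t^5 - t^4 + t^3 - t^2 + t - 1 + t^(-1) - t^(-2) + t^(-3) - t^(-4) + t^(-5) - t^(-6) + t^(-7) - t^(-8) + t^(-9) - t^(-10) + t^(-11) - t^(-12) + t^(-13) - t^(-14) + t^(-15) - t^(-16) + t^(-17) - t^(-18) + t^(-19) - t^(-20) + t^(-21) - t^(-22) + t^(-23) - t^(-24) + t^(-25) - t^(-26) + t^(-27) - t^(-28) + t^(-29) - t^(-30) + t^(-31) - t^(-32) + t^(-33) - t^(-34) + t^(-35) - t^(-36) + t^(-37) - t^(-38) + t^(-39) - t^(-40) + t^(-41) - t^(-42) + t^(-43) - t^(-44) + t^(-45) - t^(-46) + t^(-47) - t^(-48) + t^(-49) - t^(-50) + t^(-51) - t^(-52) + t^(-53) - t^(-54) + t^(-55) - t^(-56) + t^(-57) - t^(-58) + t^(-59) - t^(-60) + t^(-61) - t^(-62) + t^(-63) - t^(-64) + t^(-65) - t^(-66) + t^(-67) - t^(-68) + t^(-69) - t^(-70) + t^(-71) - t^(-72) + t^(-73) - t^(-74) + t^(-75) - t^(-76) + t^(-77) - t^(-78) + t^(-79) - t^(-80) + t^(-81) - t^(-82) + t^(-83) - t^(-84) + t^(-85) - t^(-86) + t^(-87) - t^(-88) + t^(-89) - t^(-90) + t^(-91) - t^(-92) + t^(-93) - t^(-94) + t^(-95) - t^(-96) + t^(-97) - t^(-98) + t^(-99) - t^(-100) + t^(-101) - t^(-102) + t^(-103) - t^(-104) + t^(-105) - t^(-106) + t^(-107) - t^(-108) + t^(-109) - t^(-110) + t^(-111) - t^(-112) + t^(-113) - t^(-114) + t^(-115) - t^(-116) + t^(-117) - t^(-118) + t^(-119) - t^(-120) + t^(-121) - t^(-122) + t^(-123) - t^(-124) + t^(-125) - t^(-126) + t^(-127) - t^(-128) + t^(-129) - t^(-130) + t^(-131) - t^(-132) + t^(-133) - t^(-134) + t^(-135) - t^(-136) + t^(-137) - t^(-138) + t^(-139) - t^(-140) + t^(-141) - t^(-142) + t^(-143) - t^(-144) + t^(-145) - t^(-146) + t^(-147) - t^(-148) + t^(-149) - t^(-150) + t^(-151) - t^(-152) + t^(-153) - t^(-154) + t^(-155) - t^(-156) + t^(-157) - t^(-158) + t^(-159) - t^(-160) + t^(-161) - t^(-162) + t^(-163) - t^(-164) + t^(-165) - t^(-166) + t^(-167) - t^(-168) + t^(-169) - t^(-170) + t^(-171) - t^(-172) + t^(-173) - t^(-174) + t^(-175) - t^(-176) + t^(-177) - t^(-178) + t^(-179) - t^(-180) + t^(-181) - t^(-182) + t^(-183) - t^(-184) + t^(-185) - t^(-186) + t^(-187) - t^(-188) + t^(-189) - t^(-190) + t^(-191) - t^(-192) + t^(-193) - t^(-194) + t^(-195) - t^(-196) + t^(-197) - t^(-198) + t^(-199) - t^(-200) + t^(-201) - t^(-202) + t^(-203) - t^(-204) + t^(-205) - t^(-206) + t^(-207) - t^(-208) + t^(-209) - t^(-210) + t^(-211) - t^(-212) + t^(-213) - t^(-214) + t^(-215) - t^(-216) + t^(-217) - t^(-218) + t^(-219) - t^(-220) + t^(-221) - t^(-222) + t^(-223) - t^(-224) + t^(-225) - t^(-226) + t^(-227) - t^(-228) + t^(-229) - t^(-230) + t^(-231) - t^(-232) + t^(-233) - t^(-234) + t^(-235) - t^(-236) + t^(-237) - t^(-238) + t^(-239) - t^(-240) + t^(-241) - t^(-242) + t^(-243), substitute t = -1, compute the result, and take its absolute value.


Step 1: The polynomial has 487 terms with alternating signs, exponents from 243 down to -243.
Step 2: Substitute t = -1. The i-th term has coefficient (-1)^i and exponent (m-i),
  so its value is (-1)^i * (-1)^(m-i) = (-1)^m = -1 for every i.
Step 3: All 487 terms equal -1, so Delta(-1) = 487 * (-1) = -487
Step 4: |Delta(-1)| = 487

487


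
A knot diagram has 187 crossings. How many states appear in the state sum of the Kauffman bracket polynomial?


Each crossing contributes 2 choices (A-smoothing or B-smoothing).
Total states = 2^187 = 196159429230833773869868419475239575503198607639501078528

196159429230833773869868419475239575503198607639501078528


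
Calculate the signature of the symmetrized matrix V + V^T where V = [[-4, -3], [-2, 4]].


Step 1: V + V^T = [[-8, -5], [-5, 8]]
Step 2: trace = 0, det = -89
Step 3: Discriminant = 0^2 - 4*(-89) = 356
Step 4: Eigenvalues: 9.43398, -9.43398
Step 5: Signature = (# positive eigenvalues) - (# negative eigenvalues) = 0

0


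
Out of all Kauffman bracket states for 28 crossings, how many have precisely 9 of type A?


We choose which 9 of 28 crossings get A-smoothings.
C(28, 9) = 28! / (9! * 19!)
= 6906900

6906900


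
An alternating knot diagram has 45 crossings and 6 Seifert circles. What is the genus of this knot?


For alternating knots, g = (c - s + 1)/2.
= (45 - 6 + 1)/2
= 40/2 = 20

20


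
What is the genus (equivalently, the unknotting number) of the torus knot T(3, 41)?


For a torus knot T(p,q), both the unknotting number and genus equal (p-1)(q-1)/2.
= (3-1)(41-1)/2
= 2*40/2
= 80/2 = 40

40


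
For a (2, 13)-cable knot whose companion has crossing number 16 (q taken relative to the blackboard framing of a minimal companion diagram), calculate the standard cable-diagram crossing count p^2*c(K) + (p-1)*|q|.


Step 1: Each of the c(K) crossings of the companion diagram becomes p*p = p^2 crossings among the p parallel strands, and each of the |q| twists s_1 s_2 ... s_(p-1) adds (p-1) crossings.
  Crossings = p^2 * c(K) + (p-1)*|q|
Step 2: = 2^2 * 16 + (2-1)*13
Step 3: = 4*16 + 1*13
Step 4: = 64 + 13 = 77

77


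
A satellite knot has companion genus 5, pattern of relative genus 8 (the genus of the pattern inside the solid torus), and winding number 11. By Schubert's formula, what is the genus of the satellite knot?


Schubert: g(satellite) = g_rel(pattern) + |winding| * g(companion),
where g_rel(pattern) is the genus of the pattern relative to the solid torus.
= 8 + 11 * 5
= 8 + 55 = 63

63


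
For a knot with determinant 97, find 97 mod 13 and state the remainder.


Step 1: A knot is p-colorable if and only if p divides its determinant.
Step 2: Compute 97 mod 13.
97 = 7 * 13 + 6
Step 3: 97 mod 13 = 6
Step 4: The knot is 13-colorable: no

6


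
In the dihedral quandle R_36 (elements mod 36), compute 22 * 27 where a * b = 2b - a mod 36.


22 * 27 = 2*27 - 22 mod 36
= 54 - 22 mod 36
= 32 mod 36 = 32

32


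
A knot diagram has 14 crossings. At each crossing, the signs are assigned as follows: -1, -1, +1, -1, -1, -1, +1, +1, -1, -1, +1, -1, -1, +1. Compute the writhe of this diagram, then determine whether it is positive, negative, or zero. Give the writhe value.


Step 1: Count positive crossings (+1).
Positive crossings: 5
Step 2: Count negative crossings (-1).
Negative crossings: 9
Step 3: Writhe = (positive) - (negative)
w = 5 - 9 = -4
Step 4: |w| = 4, and w is negative

-4


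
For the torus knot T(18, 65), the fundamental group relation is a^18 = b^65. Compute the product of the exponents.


The relation is a^18 = b^65.
Product of exponents = 18 * 65
= 1170

1170


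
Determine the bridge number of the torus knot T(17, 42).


The bridge number of T(p,q) is min(p,q).
min(17, 42) = 17

17


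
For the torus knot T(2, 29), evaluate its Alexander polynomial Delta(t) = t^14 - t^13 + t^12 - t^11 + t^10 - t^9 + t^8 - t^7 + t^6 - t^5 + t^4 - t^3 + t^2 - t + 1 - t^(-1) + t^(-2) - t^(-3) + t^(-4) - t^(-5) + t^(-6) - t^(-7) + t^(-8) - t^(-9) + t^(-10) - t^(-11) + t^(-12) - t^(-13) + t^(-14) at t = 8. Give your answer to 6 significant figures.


Substituting t = 8 into Delta(t) = t^14 - t^13 + t^12 - t^11 + t^10 - t^9 + t^8 - t^7 + t^6 - t^5 + t^4 - t^3 + t^2 - t + 1 - t^(-1) + t^(-2) - t^(-3) + t^(-4) - t^(-5) + t^(-6) - t^(-7) + t^(-8) - t^(-9) + t^(-10) - t^(-11) + t^(-12) - t^(-13) + t^(-14):
Term values: (4398046511104) + (-549755813888) + (68719476736) + (-8589934592) + (1073741824) + (-134217728) + (16777216) + (-2097152) + (262144) + (-32768) + (4096) + (-512) + (64) + (-8) + (1) + (-0.125) + (0.015625) + (-0.00195312) + (0.000244141) + (-3.05176e-05) + (3.8147e-06) + (-4.76837e-07) + (5.96046e-08) + (-7.45058e-09) + (9.31323e-10) + (-1.16415e-10) + (1.45519e-11) + (-1.81899e-12) + (2.27374e-13)
Sum = 3.909374677e+12
Rounded to 6 significant figures: 3.90937e+12

3.90937e+12


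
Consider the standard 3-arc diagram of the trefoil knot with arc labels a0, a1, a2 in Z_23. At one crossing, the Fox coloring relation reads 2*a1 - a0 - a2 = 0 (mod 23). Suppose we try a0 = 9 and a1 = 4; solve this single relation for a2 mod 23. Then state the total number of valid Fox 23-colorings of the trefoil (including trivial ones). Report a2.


Step 1: Apply the given crossing relation 2*a1 - a0 - a2 = 0 (mod 23).
  a2 = 2*a1 - a0 mod 23
  a2 = 2*4 - 9 mod 23
  a2 = 8 - 9 mod 23
  a2 = -1 mod 23 = 22
Step 2: The trefoil has determinant 3.
  Number of Fox p-colorings (p prime) is p^2 if p = 3, else p.
  Since 23 does not divide 3, only trivial (constant) colorings exist.
  (So the trial a0 = 9, a1 = 4 with a0 != a1 does NOT extend to a valid coloring of the whole trefoil: the other two crossing relations require 3*(a1 - a0) = 0 (mod 23), which fails.)
  Total colorings = 23
Step 3: a2 = 22, total Fox 23-colorings = 23

22


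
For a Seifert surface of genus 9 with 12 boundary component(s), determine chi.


chi = 2 - 2g - b
= 2 - 2*9 - 12
= 2 - 18 - 12 = -28

-28


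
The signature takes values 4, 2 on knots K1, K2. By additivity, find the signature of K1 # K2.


The signature is additive under connected sum.
signature(K1 # K2) = (4) + (2)
= 6

6


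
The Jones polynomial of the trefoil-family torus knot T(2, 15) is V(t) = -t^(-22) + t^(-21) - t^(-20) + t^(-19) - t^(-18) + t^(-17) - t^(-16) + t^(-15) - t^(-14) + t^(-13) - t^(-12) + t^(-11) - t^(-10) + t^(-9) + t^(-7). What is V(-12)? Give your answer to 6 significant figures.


Substituting t = -12 into V(t) = -t^(-22) + t^(-21) - t^(-20) + t^(-19) - t^(-18) + t^(-17) - t^(-16) + t^(-15) - t^(-14) + t^(-13) - t^(-12) + t^(-11) - t^(-10) + t^(-9) + t^(-7):
  (-)t^(-22) = -1.81139e-24
  (+)t^(-21) = -2.17367e-23
  (-)t^(-20) = -2.60841e-22
  (+)t^(-19) = -3.13009e-21
  (-)t^(-18) = -3.7561e-20
  (+)t^(-17) = -4.50732e-19
  (-)t^(-16) = -5.40879e-18
  (+)t^(-15) = -6.49055e-17
  (-)t^(-14) = -7.78866e-16
  (+)t^(-13) = -9.34639e-15
  (-)t^(-12) = -1.12157e-13
  (+)t^(-11) = -1.34588e-12
  (-)t^(-10) = -1.61506e-11
  (+)t^(-9) = -1.93807e-10
  (+)t^(-7) = -2.79082e-08
Sum = (-1.81139e-24) + (-2.17367e-23) + (-2.60841e-22) + (-3.13009e-21) + (-3.7561e-20) + (-4.50732e-19) + (-5.40879e-18) + (-6.49055e-17) + (-7.78866e-16) + (-9.34639e-15) + (-1.12157e-13) + (-1.34588e-12) + (-1.61506e-11) + (-1.93807e-10) + (-2.79082e-08)
= -2.811959021e-08
Rounded to 6 significant figures: -2.81196e-08

-2.81196e-08


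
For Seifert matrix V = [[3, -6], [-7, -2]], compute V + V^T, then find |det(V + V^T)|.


Step 1: Form V + V^T where V = [[3, -6], [-7, -2]]
  V^T = [[3, -7], [-6, -2]]
  V + V^T = [[6, -13], [-13, -4]]
Step 2: det(V + V^T) = 6*(-4) - (-13)*(-13)
  = -24 - 169 = -193
Step 3: Knot determinant = |det(V + V^T)| = |-193| = 193

193


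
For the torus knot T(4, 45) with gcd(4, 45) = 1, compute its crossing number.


For a torus knot T(p, q) with gcd(p,q)=1,
the crossing number is min(p*(q-1), q*(p-1)).
p*(q-1) = 4*44 = 176
q*(p-1) = 45*3 = 135
min(176, 135) = 135

135


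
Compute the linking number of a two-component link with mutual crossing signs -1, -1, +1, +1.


Step 1: Count positive crossings: 2
Step 2: Count negative crossings: 2
Step 3: Sum of signs = 2 - 2 = 0
Step 4: Linking number = sum/2 = 0/2 = 0

0


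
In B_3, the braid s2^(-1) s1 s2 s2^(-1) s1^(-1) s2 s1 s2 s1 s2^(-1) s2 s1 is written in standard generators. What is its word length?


The word length counts the number of generators (including inverses).
Listing each generator: s2^(-1), s1, s2, s2^(-1), s1^(-1), s2, s1, s2, s1, s2^(-1), s2, s1
There are 12 generators in this braid word.

12


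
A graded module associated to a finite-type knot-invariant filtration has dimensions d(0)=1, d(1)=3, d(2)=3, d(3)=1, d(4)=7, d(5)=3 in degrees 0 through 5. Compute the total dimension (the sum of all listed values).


Total dimension = d(0) + d(1) + ... + d(5)
= 1 + 3 + 3 + 1 + 7 + 3
= 18

18


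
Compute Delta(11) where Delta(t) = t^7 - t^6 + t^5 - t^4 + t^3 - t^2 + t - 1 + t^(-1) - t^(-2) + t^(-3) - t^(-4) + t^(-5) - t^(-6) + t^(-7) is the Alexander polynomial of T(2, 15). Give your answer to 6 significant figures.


Substituting t = 11 into Delta(t) = t^7 - t^6 + t^5 - t^4 + t^3 - t^2 + t - 1 + t^(-1) - t^(-2) + t^(-3) - t^(-4) + t^(-5) - t^(-6) + t^(-7):
Term values: (19487171) + (-1771561) + (161051) + (-14641) + (1331) + (-121) + (11) + (-1) + (0.0909091) + (-0.00826446) + (0.000751315) + (-6.83013e-05) + (6.20921e-06) + (-5.64474e-07) + (5.13158e-08)
Sum = 17863240.08
Rounded to 6 significant figures: 1.78632e+07

1.78632e+07


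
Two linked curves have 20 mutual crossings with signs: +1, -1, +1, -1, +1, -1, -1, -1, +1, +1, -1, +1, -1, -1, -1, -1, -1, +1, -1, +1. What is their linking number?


Step 1: Count positive crossings: 8
Step 2: Count negative crossings: 12
Step 3: Sum of signs = 8 - 12 = -4
Step 4: Linking number = sum/2 = -4/2 = -2

-2


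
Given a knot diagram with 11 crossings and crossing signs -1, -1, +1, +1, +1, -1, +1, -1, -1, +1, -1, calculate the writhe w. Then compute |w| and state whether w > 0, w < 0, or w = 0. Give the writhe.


Step 1: Count positive crossings (+1).
Positive crossings: 5
Step 2: Count negative crossings (-1).
Negative crossings: 6
Step 3: Writhe = (positive) - (negative)
w = 5 - 6 = -1
Step 4: |w| = 1, and w is negative

-1


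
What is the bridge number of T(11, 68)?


The bridge number of T(p,q) is min(p,q).
min(11, 68) = 11

11


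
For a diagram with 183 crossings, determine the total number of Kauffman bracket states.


Each crossing contributes 2 choices (A-smoothing or B-smoothing).
Total states = 2^183 = 12259964326927110866866776217202473468949912977468817408

12259964326927110866866776217202473468949912977468817408


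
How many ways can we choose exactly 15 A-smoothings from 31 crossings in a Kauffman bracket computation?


We choose which 15 of 31 crossings get A-smoothings.
C(31, 15) = 31! / (15! * 16!)
= 300540195

300540195


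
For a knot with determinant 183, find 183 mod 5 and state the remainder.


Step 1: A knot is p-colorable if and only if p divides its determinant.
Step 2: Compute 183 mod 5.
183 = 36 * 5 + 3
Step 3: 183 mod 5 = 3
Step 4: The knot is 5-colorable: no

3


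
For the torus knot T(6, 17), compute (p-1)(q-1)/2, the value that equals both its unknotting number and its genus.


For a torus knot T(p,q), both the unknotting number and genus equal (p-1)(q-1)/2.
= (6-1)(17-1)/2
= 5*16/2
= 80/2 = 40

40


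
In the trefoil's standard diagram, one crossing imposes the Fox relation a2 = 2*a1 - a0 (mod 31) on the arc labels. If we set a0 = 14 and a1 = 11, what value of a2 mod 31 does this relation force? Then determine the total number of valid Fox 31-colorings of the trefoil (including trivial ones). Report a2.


Step 1: Apply the given crossing relation 2*a1 - a0 - a2 = 0 (mod 31).
  a2 = 2*a1 - a0 mod 31
  a2 = 2*11 - 14 mod 31
  a2 = 22 - 14 mod 31
  a2 = 8 mod 31 = 8
Step 2: The trefoil has determinant 3.
  Number of Fox p-colorings (p prime) is p^2 if p = 3, else p.
  Since 31 does not divide 3, only trivial (constant) colorings exist.
  (So the trial a0 = 14, a1 = 11 with a0 != a1 does NOT extend to a valid coloring of the whole trefoil: the other two crossing relations require 3*(a1 - a0) = 0 (mod 31), which fails.)
  Total colorings = 31
Step 3: a2 = 8, total Fox 31-colorings = 31

8


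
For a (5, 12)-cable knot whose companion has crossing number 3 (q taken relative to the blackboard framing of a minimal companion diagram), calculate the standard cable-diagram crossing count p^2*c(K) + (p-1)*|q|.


Step 1: Each of the c(K) crossings of the companion diagram becomes p*p = p^2 crossings among the p parallel strands, and each of the |q| twists s_1 s_2 ... s_(p-1) adds (p-1) crossings.
  Crossings = p^2 * c(K) + (p-1)*|q|
Step 2: = 5^2 * 3 + (5-1)*12
Step 3: = 25*3 + 4*12
Step 4: = 75 + 48 = 123

123


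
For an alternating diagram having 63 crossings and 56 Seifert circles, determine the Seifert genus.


For alternating knots, g = (c - s + 1)/2.
= (63 - 56 + 1)/2
= 8/2 = 4

4


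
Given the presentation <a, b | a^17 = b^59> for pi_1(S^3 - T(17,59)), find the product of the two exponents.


The relation is a^17 = b^59.
Product of exponents = 17 * 59
= 1003

1003


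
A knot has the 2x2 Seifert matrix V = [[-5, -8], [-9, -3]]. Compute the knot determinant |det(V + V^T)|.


Step 1: Form V + V^T where V = [[-5, -8], [-9, -3]]
  V^T = [[-5, -9], [-8, -3]]
  V + V^T = [[-10, -17], [-17, -6]]
Step 2: det(V + V^T) = (-10)*(-6) - (-17)*(-17)
  = 60 - 289 = -229
Step 3: Knot determinant = |det(V + V^T)| = |-229| = 229

229


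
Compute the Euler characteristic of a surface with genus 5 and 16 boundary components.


chi = 2 - 2g - b
= 2 - 2*5 - 16
= 2 - 10 - 16 = -24

-24


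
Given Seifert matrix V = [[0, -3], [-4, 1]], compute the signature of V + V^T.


Step 1: V + V^T = [[0, -7], [-7, 2]]
Step 2: trace = 2, det = -49
Step 3: Discriminant = 2^2 - 4*(-49) = 200
Step 4: Eigenvalues: 8.07107, -6.07107
Step 5: Signature = (# positive eigenvalues) - (# negative eigenvalues) = 0

0


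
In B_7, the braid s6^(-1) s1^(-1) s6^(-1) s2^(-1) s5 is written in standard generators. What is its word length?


The word length counts the number of generators (including inverses).
Listing each generator: s6^(-1), s1^(-1), s6^(-1), s2^(-1), s5
There are 5 generators in this braid word.

5


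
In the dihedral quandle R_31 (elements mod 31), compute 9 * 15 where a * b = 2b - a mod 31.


9 * 15 = 2*15 - 9 mod 31
= 30 - 9 mod 31
= 21 mod 31 = 21

21


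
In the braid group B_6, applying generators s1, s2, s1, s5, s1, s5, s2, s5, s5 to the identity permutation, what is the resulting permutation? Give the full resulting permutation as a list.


Starting with identity [1, 2, 3, 4, 5, 6].
Apply generators in sequence:
  After s1: [2, 1, 3, 4, 5, 6]
  After s2: [2, 3, 1, 4, 5, 6]
  After s1: [3, 2, 1, 4, 5, 6]
  After s5: [3, 2, 1, 4, 6, 5]
  After s1: [2, 3, 1, 4, 6, 5]
  After s5: [2, 3, 1, 4, 5, 6]
  After s2: [2, 1, 3, 4, 5, 6]
  After s5: [2, 1, 3, 4, 6, 5]
  After s5: [2, 1, 3, 4, 5, 6]
Final permutation: [2, 1, 3, 4, 5, 6]

[2, 1, 3, 4, 5, 6]


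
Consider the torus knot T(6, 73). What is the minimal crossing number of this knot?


For a torus knot T(p, q) with gcd(p,q)=1,
the crossing number is min(p*(q-1), q*(p-1)).
p*(q-1) = 6*72 = 432
q*(p-1) = 73*5 = 365
min(432, 365) = 365

365


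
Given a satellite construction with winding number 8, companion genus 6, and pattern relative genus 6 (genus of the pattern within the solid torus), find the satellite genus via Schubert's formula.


Schubert: g(satellite) = g_rel(pattern) + |winding| * g(companion),
where g_rel(pattern) is the genus of the pattern relative to the solid torus.
= 6 + 8 * 6
= 6 + 48 = 54

54


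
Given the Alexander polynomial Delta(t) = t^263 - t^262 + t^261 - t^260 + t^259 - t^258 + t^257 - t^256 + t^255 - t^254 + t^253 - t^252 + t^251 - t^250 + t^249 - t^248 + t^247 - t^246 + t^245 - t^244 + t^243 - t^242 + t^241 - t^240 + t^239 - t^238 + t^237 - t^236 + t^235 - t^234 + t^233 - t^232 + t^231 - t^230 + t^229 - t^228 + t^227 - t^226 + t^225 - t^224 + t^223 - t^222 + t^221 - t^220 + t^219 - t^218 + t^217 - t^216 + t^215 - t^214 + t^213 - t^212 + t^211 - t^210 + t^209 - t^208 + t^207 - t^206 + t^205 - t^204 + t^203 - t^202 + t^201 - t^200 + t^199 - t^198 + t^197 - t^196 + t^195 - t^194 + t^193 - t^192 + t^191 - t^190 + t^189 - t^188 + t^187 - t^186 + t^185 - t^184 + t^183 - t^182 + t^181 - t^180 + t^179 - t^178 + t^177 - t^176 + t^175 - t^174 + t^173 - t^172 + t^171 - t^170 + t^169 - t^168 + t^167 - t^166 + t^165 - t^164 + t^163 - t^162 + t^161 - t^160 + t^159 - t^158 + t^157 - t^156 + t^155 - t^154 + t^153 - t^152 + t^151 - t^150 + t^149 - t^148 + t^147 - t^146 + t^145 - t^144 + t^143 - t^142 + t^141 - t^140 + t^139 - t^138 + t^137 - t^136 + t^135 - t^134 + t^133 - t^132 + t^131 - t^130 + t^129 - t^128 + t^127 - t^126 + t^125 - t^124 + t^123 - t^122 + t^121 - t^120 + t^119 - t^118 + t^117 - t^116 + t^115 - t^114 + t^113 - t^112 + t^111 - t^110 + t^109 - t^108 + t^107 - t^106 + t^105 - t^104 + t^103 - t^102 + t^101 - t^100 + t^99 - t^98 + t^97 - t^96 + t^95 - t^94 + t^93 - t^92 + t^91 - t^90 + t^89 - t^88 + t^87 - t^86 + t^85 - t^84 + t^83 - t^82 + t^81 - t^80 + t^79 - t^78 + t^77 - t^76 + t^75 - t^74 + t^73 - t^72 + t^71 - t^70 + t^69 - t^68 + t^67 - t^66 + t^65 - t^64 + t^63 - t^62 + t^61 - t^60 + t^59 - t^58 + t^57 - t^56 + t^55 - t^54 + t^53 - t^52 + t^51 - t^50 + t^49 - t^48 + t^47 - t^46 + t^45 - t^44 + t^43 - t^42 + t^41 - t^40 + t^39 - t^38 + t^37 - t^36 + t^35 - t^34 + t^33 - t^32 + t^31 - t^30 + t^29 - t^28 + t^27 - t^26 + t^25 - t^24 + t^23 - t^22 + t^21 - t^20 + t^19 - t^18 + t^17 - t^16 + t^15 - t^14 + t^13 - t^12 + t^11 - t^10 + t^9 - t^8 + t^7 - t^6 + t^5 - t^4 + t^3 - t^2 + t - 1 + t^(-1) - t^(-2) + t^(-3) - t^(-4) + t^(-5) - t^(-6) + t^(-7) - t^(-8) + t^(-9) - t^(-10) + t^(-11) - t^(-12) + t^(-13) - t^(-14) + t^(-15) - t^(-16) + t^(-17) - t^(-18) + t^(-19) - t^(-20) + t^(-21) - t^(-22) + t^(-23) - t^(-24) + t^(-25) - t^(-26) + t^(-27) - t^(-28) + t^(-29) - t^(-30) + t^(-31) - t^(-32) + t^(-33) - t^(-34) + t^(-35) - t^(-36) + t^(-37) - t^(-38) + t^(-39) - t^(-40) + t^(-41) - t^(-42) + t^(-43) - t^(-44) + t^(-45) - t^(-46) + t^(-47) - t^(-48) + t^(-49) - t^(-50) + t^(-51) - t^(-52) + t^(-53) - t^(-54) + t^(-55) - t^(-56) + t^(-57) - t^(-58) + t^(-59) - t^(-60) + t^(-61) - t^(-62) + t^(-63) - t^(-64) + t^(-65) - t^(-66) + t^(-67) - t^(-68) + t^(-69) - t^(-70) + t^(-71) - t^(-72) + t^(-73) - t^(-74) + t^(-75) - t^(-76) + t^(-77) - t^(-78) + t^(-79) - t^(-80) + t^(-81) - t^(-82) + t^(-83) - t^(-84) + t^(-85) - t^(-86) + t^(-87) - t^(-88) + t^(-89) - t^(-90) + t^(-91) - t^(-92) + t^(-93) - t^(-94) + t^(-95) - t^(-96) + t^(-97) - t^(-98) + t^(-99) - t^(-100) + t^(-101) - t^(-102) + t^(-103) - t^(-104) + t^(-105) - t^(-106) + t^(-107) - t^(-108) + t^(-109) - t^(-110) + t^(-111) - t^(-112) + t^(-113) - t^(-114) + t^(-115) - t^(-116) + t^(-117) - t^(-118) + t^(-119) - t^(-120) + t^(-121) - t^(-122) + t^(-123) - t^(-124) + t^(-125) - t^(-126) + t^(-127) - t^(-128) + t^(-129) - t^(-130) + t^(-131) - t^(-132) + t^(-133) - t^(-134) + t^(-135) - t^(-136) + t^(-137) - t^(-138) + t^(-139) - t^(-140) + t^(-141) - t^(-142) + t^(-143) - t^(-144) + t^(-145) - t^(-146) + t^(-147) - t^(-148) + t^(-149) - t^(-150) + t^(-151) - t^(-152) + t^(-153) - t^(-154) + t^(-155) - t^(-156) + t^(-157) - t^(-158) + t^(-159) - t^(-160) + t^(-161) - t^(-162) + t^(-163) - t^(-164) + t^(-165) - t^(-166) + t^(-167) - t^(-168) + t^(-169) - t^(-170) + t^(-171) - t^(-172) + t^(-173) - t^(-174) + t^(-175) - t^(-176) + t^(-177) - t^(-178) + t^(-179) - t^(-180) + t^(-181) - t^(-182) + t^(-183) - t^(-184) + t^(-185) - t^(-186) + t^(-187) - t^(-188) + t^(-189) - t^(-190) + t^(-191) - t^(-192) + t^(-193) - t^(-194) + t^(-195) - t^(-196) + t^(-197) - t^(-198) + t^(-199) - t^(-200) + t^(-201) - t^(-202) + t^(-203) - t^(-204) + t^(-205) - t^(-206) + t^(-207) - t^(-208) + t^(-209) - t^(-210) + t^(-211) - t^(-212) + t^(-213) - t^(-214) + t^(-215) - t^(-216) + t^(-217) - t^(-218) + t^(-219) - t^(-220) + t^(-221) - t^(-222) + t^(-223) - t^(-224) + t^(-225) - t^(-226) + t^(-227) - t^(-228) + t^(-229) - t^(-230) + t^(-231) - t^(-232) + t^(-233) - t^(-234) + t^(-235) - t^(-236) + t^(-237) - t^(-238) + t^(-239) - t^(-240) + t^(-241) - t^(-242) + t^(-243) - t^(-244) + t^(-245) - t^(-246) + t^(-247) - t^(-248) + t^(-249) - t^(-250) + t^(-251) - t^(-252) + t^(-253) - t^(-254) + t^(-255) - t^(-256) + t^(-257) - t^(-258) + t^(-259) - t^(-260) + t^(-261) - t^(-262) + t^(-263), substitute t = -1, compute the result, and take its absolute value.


Step 1: The polynomial has 527 terms with alternating signs, exponents from 263 down to -263.
Step 2: Substitute t = -1. The i-th term has coefficient (-1)^i and exponent (m-i),
  so its value is (-1)^i * (-1)^(m-i) = (-1)^m = -1 for every i.
Step 3: All 527 terms equal -1, so Delta(-1) = 527 * (-1) = -527
Step 4: |Delta(-1)| = 527

527


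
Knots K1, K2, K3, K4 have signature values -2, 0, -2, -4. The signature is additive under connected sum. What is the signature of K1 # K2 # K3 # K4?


The signature is additive under connected sum.
signature(K1 # K2 # K3 # K4) = (-2) + (0) + (-2) + (-4)
= -8

-8


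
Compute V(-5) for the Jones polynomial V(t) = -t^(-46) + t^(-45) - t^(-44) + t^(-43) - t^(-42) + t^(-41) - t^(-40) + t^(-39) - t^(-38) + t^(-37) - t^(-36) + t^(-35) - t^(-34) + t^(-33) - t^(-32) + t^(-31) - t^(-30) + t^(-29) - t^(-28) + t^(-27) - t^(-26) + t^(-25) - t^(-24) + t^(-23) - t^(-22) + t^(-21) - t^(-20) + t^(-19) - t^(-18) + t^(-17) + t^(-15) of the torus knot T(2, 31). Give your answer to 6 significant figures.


Substituting t = -5 into V(t) = -t^(-46) + t^(-45) - t^(-44) + t^(-43) - t^(-42) + t^(-41) - t^(-40) + t^(-39) - t^(-38) + t^(-37) - t^(-36) + t^(-35) - t^(-34) + t^(-33) - t^(-32) + t^(-31) - t^(-30) + t^(-29) - t^(-28) + t^(-27) - t^(-26) + t^(-25) - t^(-24) + t^(-23) - t^(-22) + t^(-21) - t^(-20) + t^(-19) - t^(-18) + t^(-17) + t^(-15):
  (-)t^(-46) = -7.03687e-33
  (+)t^(-45) = -3.51844e-32
  (-)t^(-44) = -1.75922e-31
  (+)t^(-43) = -8.79609e-31
  (-)t^(-42) = -4.39805e-30
  (+)t^(-41) = -2.19902e-29
  (-)t^(-40) = -1.09951e-28
  (+)t^(-39) = -5.49756e-28
  (-)t^(-38) = -2.74878e-27
  (+)t^(-37) = -1.37439e-26
  (-)t^(-36) = -6.87195e-26
  (+)t^(-35) = -3.43597e-25
  (-)t^(-34) = -1.71799e-24
  (+)t^(-33) = -8.58993e-24
  (-)t^(-32) = -4.29497e-23
  (+)t^(-31) = -2.14748e-22
  (-)t^(-30) = -1.07374e-21
  (+)t^(-29) = -5.36871e-21
  (-)t^(-28) = -2.68435e-20
  (+)t^(-27) = -1.34218e-19
  (-)t^(-26) = -6.71089e-19
  (+)t^(-25) = -3.35544e-18
  (-)t^(-24) = -1.67772e-17
  (+)t^(-23) = -8.38861e-17
  (-)t^(-22) = -4.1943e-16
  (+)t^(-21) = -2.09715e-15
  (-)t^(-20) = -1.04858e-14
  (+)t^(-19) = -5.24288e-14
  (-)t^(-18) = -2.62144e-13
  (+)t^(-17) = -1.31072e-12
  (+)t^(-15) = -3.2768e-11
Sum = (-7.03687e-33) + (-3.51844e-32) + (-1.75922e-31) + (-8.79609e-31) + (-4.39805e-30) + (-2.19902e-29) + (-1.09951e-28) + (-5.49756e-28) + (-2.74878e-27) + (-1.37439e-26) + (-6.87195e-26) + (-3.43597e-25) + (-1.71799e-24) + (-8.58993e-24) + (-4.29497e-23) + (-2.14748e-22) + (-1.07374e-21) + (-5.36871e-21) + (-2.68435e-20) + (-1.34218e-19) + (-6.71089e-19) + (-3.35544e-18) + (-1.67772e-17) + (-8.38861e-17) + (-4.1943e-16) + (-2.09715e-15) + (-1.04858e-14) + (-5.24288e-14) + (-2.62144e-13) + (-1.31072e-12) + (-3.2768e-11)
= -3.44064e-11
Rounded to 6 significant figures: -3.44064e-11

-3.44064e-11


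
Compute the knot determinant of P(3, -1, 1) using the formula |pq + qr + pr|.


Step 1: Compute pq + qr + pr.
pq = 3*(-1) = -3
qr = (-1)*1 = -1
pr = 3*1 = 3
pq + qr + pr = -3 + (-1) + 3 = -1
Step 2: Take absolute value.
det(P(3,-1,1)) = |-1| = 1

1


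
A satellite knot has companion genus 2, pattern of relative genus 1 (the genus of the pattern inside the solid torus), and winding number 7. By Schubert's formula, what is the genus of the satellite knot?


Schubert: g(satellite) = g_rel(pattern) + |winding| * g(companion),
where g_rel(pattern) is the genus of the pattern relative to the solid torus.
= 1 + 7 * 2
= 1 + 14 = 15

15


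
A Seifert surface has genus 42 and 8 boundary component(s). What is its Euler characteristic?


chi = 2 - 2g - b
= 2 - 2*42 - 8
= 2 - 84 - 8 = -90

-90


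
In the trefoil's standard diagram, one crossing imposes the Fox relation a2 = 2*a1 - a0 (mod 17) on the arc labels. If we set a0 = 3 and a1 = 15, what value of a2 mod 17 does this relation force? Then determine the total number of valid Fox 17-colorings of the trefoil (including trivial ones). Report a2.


Step 1: Apply the given crossing relation 2*a1 - a0 - a2 = 0 (mod 17).
  a2 = 2*a1 - a0 mod 17
  a2 = 2*15 - 3 mod 17
  a2 = 30 - 3 mod 17
  a2 = 27 mod 17 = 10
Step 2: The trefoil has determinant 3.
  Number of Fox p-colorings (p prime) is p^2 if p = 3, else p.
  Since 17 does not divide 3, only trivial (constant) colorings exist.
  (So the trial a0 = 3, a1 = 15 with a0 != a1 does NOT extend to a valid coloring of the whole trefoil: the other two crossing relations require 3*(a1 - a0) = 0 (mod 17), which fails.)
  Total colorings = 17
Step 3: a2 = 10, total Fox 17-colorings = 17

10
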